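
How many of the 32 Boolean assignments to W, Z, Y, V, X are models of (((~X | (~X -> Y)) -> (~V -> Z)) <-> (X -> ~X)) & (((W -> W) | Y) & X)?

Initial set: {T ((((~X | (~X -> Y)) -> (~V -> Z)) <-> (X -> ~X)) & (((W -> W) | Y) & X))}.
T ((((~X | (~X -> Y)) -> (~V -> Z)) <-> (X -> ~X)) & (((W -> W) | Y) & X)): α-rule — add T (((~X | (~X -> Y)) -> (~V -> Z)) <-> (X -> ~X)), T (((W -> W) | Y) & X).
T (((W -> W) | Y) & X): α-rule — add T ((W -> W) | Y), T X.
T (((~X | (~X -> Y)) -> (~V -> Z)) <-> (X -> ~X)): β-rule — branch into T ((~X | (~X -> Y)) -> (~V -> Z)), T (X -> ~X)  //  F ((~X | (~X -> Y)) -> (~V -> Z)), F (X -> ~X).
  branch 1 (add T ((~X | (~X -> Y)) -> (~V -> Z)), T (X -> ~X)):
    T ((W -> W) | Y): β-rule — branch into T (W -> W)  //  T Y.
      branch 1.1 (add T (W -> W)):
        T ((~X | (~X -> Y)) -> (~V -> Z)): β-rule — branch into F (~X | (~X -> Y))  //  T (~V -> Z).
          branch 1.1.1 (add F (~X | (~X -> Y))):
            F (~X | (~X -> Y)): α-rule — add F ~X, F (~X -> Y).
            F (~X -> Y): α-rule — add T ~X, F Y.
            × closes — contains both X and ~X.
          branch 1.1.2 (add T (~V -> Z)):
            T (X -> ~X): β-rule — branch into F X  //  T ~X.
              branch 1.1.2.1 (add F X):
                × closes — contains both X and ~X.
              branch 1.1.2.2 (add T ~X):
                × closes — contains both X and ~X.
      branch 1.2 (add T Y):
        T ((~X | (~X -> Y)) -> (~V -> Z)): β-rule — branch into F (~X | (~X -> Y))  //  T (~V -> Z).
          branch 1.2.1 (add F (~X | (~X -> Y))):
            F (~X | (~X -> Y)): α-rule — add F ~X, F (~X -> Y).
            F (~X -> Y): α-rule — add T ~X, F Y.
            × closes — contains both X and ~X.
          branch 1.2.2 (add T (~V -> Z)):
            T (X -> ~X): β-rule — branch into F X  //  T ~X.
              branch 1.2.2.1 (add F X):
                × closes — contains both X and ~X.
              branch 1.2.2.2 (add T ~X):
                × closes — contains both X and ~X.
  branch 2 (add F ((~X | (~X -> Y)) -> (~V -> Z)), F (X -> ~X)):
    F ((~X | (~X -> Y)) -> (~V -> Z)): α-rule — add T (~X | (~X -> Y)), F (~V -> Z).
    F (X -> ~X): α-rule — add T X, F ~X.
    F (~V -> Z): α-rule — add T ~V, F Z.
    T ((W -> W) | Y): β-rule — branch into T (W -> W)  //  T Y.
      branch 2.1 (add T (W -> W)):
        T (~X | (~X -> Y)): β-rule — branch into T ~X  //  T (~X -> Y).
          branch 2.1.1 (add T ~X):
            × closes — contains both X and ~X.
          branch 2.1.2 (add T (~X -> Y)):
            T (W -> W): β-rule — branch into F W  //  T W.
              branch 2.1.2.1 (add F W):
                T (~X -> Y): β-rule — branch into F ~X  //  T Y.
                  branch 2.1.2.1.1 (add F ~X):
                    ○ open, literals {V=0, W=0, X=1, Z=0}.
                  branch 2.1.2.1.2 (add T Y):
                    ○ open, literals {V=0, W=0, X=1, Y=1, Z=0}.
              branch 2.1.2.2 (add T W):
                T (~X -> Y): β-rule — branch into F ~X  //  T Y.
                  branch 2.1.2.2.1 (add F ~X):
                    ○ open, literals {V=0, W=1, X=1, Z=0}.
                  branch 2.1.2.2.2 (add T Y):
                    ○ open, literals {V=0, W=1, X=1, Y=1, Z=0}.
      branch 2.2 (add T Y):
        T (~X | (~X -> Y)): β-rule — branch into T ~X  //  T (~X -> Y).
          branch 2.2.1 (add T ~X):
            × closes — contains both X and ~X.
          branch 2.2.2 (add T (~X -> Y)):
            T (~X -> Y): β-rule — branch into F ~X  //  T Y.
              branch 2.2.2.1 (add F ~X):
                ○ open, literals {V=0, X=1, Y=1, Z=0}.
              branch 2.2.2.2 (add T Y):
                ○ open, literals {V=0, X=1, Y=1, Z=0}.
8 branches closed, 6 open.
Each open branch fixes some atoms; the unmentioned ones are free. Counting distinct full assignments: branch {V=0, W=0, X=1, Z=0} (Y) contributes 2 new; branch {V=0, W=0, X=1, Y=1, Z=0} (none free) contributes 0 new; branch {V=0, W=1, X=1, Z=0} (Y) contributes 2 new; branch {V=0, W=1, X=1, Y=1, Z=0} (none free) contributes 0 new; branch {V=0, X=1, Y=1, Z=0} (W) contributes 0 new; branch {V=0, X=1, Y=1, Z=0} (W) contributes 0 new. Total: 4.

4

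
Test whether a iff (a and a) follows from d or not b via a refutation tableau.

Initial set: {T (d or not b); F (a iff (a and a))}.
T (d or not b): β-rule — branch into T d  //  T not b.
  branch 1 (add T d):
    F (a iff (a and a)): β-rule — branch into T a, F (a and a)  //  F a, T (a and a).
      branch 1.1 (add T a, F (a and a)):
        F (a and a): β-rule — branch into F a  //  F a.
          branch 1.1.1 (add F a):
            × closes — contains both a and not a.
          branch 1.1.2 (add F a):
            × closes — contains both a and not a.
      branch 1.2 (add F a, T (a and a)):
        T (a and a): α-rule — add T a, T a.
        × closes — contains both a and not a.
  branch 2 (add T not b):
    F (a iff (a and a)): β-rule — branch into T a, F (a and a)  //  F a, T (a and a).
      branch 2.1 (add T a, F (a and a)):
        F (a and a): β-rule — branch into F a  //  F a.
          branch 2.1.1 (add F a):
            × closes — contains both a and not a.
          branch 2.1.2 (add F a):
            × closes — contains both a and not a.
      branch 2.2 (add F a, T (a and a)):
        T (a and a): α-rule — add T a, T a.
        × closes — contains both a and not a.
All 6 branches close.
Every branch closed, so the premises entail the conclusion.

Yes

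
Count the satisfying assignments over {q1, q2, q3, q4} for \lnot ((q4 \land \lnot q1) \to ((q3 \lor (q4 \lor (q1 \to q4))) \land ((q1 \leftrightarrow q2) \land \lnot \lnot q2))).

4

Initial set: {\lnot ((q4 \land \lnot q1) \to ((q3 \lor (q4 \lor (q1 \to q4))) \land ((q1 \leftrightarrow q2) \land \lnot \lnot q2)))}.
\lnot ((q4 \land \lnot q1) \to ((q3 \lor (q4 \lor (q1 \to q4))) \land ((q1 \leftrightarrow q2) \land \lnot \lnot q2))): α-rule — add (q4 \land \lnot q1), \lnot ((q3 \lor (q4 \lor (q1 \to q4))) \land ((q1 \leftrightarrow q2) \land \lnot \lnot q2)).
(q4 \land \lnot q1): α-rule — add q4, \lnot q1.
\lnot ((q3 \lor (q4 \lor (q1 \to q4))) \land ((q1 \leftrightarrow q2) \land \lnot \lnot q2)): β-rule — branch into \lnot (q3 \lor (q4 \lor (q1 \to q4)))  //  \lnot ((q1 \leftrightarrow q2) \land \lnot \lnot q2).
  branch 1 (add \lnot (q3 \lor (q4 \lor (q1 \to q4)))):
    \lnot (q3 \lor (q4 \lor (q1 \to q4))): α-rule — add \lnot q3, \lnot (q4 \lor (q1 \to q4)).
    \lnot (q4 \lor (q1 \to q4)): α-rule — add \lnot q4, \lnot (q1 \to q4).
    × closes — contains both q4 and \lnot q4.
  branch 2 (add \lnot ((q1 \leftrightarrow q2) \land \lnot \lnot q2)):
    \lnot ((q1 \leftrightarrow q2) \land \lnot \lnot q2): β-rule — branch into \lnot (q1 \leftrightarrow q2)  //  \lnot \lnot \lnot q2.
      branch 2.1 (add \lnot (q1 \leftrightarrow q2)):
        \lnot (q1 \leftrightarrow q2): β-rule — branch into q1, \lnot q2  //  \lnot q1, q2.
          branch 2.1.1 (add q1, \lnot q2):
            × closes — contains both q1 and \lnot q1.
          branch 2.1.2 (add \lnot q1, q2):
            ○ open, literals {q1=F, q2=T, q4=T}.
      branch 2.2 (add \lnot \lnot \lnot q2):
        \lnot \lnot \lnot q2: drop double negation, giving \lnot q2.
        ○ open, literals {q1=F, q2=F, q4=T}.
2 branches closed, 2 open.
Each open branch fixes some atoms; the unmentioned ones are free. Counting distinct full assignments: branch {q1=F, q2=T, q4=T} (q3) contributes 2 new; branch {q1=F, q2=F, q4=T} (q3) contributes 2 new. Total: 4.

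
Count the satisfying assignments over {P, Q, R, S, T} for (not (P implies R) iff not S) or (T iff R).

Initial set: {T ((not (P implies R) iff not S) or (T iff R))}.
T ((not (P implies R) iff not S) or (T iff R)): β-rule — branch into T (not (P implies R) iff not S)  //  T (T iff R).
  branch 1 (add T (not (P implies R) iff not S)):
    T (not (P implies R) iff not S): β-rule — branch into T not (P implies R), T not S  //  F not (P implies R), F not S.
      branch 1.1 (add T not (P implies R), T not S):
        T not (P implies R): α-rule — add T P, F R.
        ○ open, literals {P=T, R=F, S=F}.
      branch 1.2 (add F not (P implies R), F not S):
        F not (P implies R): β-rule — branch into F P  //  T R.
          branch 1.2.1 (add F P):
            ○ open, literals {P=F, S=T}.
          branch 1.2.2 (add T R):
            ○ open, literals {R=T, S=T}.
  branch 2 (add T (T iff R)):
    T (T iff R): β-rule — branch into T T, T R  //  F T, F R.
      branch 2.1 (add T T, T R):
        ○ open, literals {R=T, T=T}.
      branch 2.2 (add F T, F R):
        ○ open, literals {R=F, T=F}.
0 branches closed, 5 open.
Each open branch fixes some atoms; the unmentioned ones are free. Counting distinct full assignments: branch {P=T, R=F, S=F} (Q, T) contributes 4 new; branch {P=F, S=T} (Q, R, T) contributes 8 new; branch {R=T, S=T} (P, Q, T) contributes 4 new; branch {R=T, T=T} (P, Q, S) contributes 4 new; branch {R=F, T=F} (P, Q, S) contributes 4 new. Total: 24.

24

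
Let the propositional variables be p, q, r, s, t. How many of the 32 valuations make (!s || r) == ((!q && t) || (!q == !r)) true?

Initial set: {((!s || r) == ((!q && t) || (!q == !r)))}.
((!s || r) == ((!q && t) || (!q == !r))): β-rule — branch into (!s || r), ((!q && t) || (!q == !r))  //  !(!s || r), !((!q && t) || (!q == !r)).
  branch 1 (add (!s || r), ((!q && t) || (!q == !r))):
    (!s || r): β-rule — branch into !s  //  r.
      branch 1.1 (add !s):
        ((!q && t) || (!q == !r)): β-rule — branch into (!q && t)  //  (!q == !r).
          branch 1.1.1 (add (!q && t)):
            (!q && t): α-rule — add !q, t.
            ○ open, literals {q=F, s=F, t=T}.
          branch 1.1.2 (add (!q == !r)):
            (!q == !r): β-rule — branch into !q, !r  //  !!q, !!r.
              branch 1.1.2.1 (add !q, !r):
                ○ open, literals {q=F, r=F, s=F}.
              branch 1.1.2.2 (add !!q, !!r):
                ○ open, literals {q=T, r=T, s=F}.
      branch 1.2 (add r):
        ((!q && t) || (!q == !r)): β-rule — branch into (!q && t)  //  (!q == !r).
          branch 1.2.1 (add (!q && t)):
            (!q && t): α-rule — add !q, t.
            ○ open, literals {q=F, r=T, t=T}.
          branch 1.2.2 (add (!q == !r)):
            (!q == !r): β-rule — branch into !q, !r  //  !!q, !!r.
              branch 1.2.2.1 (add !q, !r):
                × closes — contains both r and !r.
              branch 1.2.2.2 (add !!q, !!r):
                ○ open, literals {q=T, r=T}.
  branch 2 (add !(!s || r), !((!q && t) || (!q == !r))):
    !(!s || r): α-rule — add !!s, !r.
    !((!q && t) || (!q == !r)): α-rule — add !(!q && t), !(!q == !r).
    !(!q && t): β-rule — branch into !!q  //  !t.
      branch 2.1 (add !!q):
        !(!q == !r): β-rule — branch into !q, !!r  //  !!q, !r.
          branch 2.1.1 (add !q, !!r):
            × closes — contains both q and !q.
          branch 2.1.2 (add !!q, !r):
            ○ open, literals {q=T, r=F, s=T}.
      branch 2.2 (add !t):
        !(!q == !r): β-rule — branch into !q, !!r  //  !!q, !r.
          branch 2.2.1 (add !q, !!r):
            × closes — contains both r and !r.
          branch 2.2.2 (add !!q, !r):
            ○ open, literals {q=T, r=F, s=T, t=F}.
3 branches closed, 7 open.
Each open branch fixes some atoms; the unmentioned ones are free. Counting distinct full assignments: branch {q=F, s=F, t=T} (p, r) contributes 4 new; branch {q=F, r=F, s=F} (p, t) contributes 2 new; branch {q=T, r=T, s=F} (p, t) contributes 4 new; branch {q=F, r=T, t=T} (p, s) contributes 2 new; branch {q=T, r=T} (p, s, t) contributes 4 new; branch {q=T, r=F, s=T} (p, t) contributes 4 new; branch {q=T, r=F, s=T, t=F} (p) contributes 0 new. Total: 20.

20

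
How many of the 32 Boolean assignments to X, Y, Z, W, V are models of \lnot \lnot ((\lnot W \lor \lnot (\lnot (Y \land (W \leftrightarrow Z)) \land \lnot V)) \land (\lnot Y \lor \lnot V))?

18

Initial set: {\lnot \lnot ((\lnot W \lor \lnot (\lnot (Y \land (W \leftrightarrow Z)) \land \lnot V)) \land (\lnot Y \lor \lnot V))}.
\lnot \lnot ((\lnot W \lor \lnot (\lnot (Y \land (W \leftrightarrow Z)) \land \lnot V)) \land (\lnot Y \lor \lnot V)): drop double negation, giving ((\lnot W \lor \lnot (\lnot (Y \land (W \leftrightarrow Z)) \land \lnot V)) \land (\lnot Y \lor \lnot V)).
((\lnot W \lor \lnot (\lnot (Y \land (W \leftrightarrow Z)) \land \lnot V)) \land (\lnot Y \lor \lnot V)): α-rule — add (\lnot W \lor \lnot (\lnot (Y \land (W \leftrightarrow Z)) \land \lnot V)), (\lnot Y \lor \lnot V).
(\lnot W \lor \lnot (\lnot (Y \land (W \leftrightarrow Z)) \land \lnot V)): β-rule — branch into \lnot W  //  \lnot (\lnot (Y \land (W \leftrightarrow Z)) \land \lnot V).
  branch 1 (add \lnot W):
    (\lnot Y \lor \lnot V): β-rule — branch into \lnot Y  //  \lnot V.
      branch 1.1 (add \lnot Y):
        ○ open, literals {W=false, Y=false}.
      branch 1.2 (add \lnot V):
        ○ open, literals {V=false, W=false}.
  branch 2 (add \lnot (\lnot (Y \land (W \leftrightarrow Z)) \land \lnot V)):
    (\lnot Y \lor \lnot V): β-rule — branch into \lnot Y  //  \lnot V.
      branch 2.1 (add \lnot Y):
        \lnot (\lnot (Y \land (W \leftrightarrow Z)) \land \lnot V): β-rule — branch into \lnot \lnot (Y \land (W \leftrightarrow Z))  //  \lnot \lnot V.
          branch 2.1.1 (add \lnot \lnot (Y \land (W \leftrightarrow Z))):
            \lnot \lnot (Y \land (W \leftrightarrow Z)): α-rule — add Y, (W \leftrightarrow Z).
            × closes — contains both Y and \lnot Y.
          branch 2.1.2 (add \lnot \lnot V):
            ○ open, literals {V=true, Y=false}.
      branch 2.2 (add \lnot V):
        \lnot (\lnot (Y \land (W \leftrightarrow Z)) \land \lnot V): β-rule — branch into \lnot \lnot (Y \land (W \leftrightarrow Z))  //  \lnot \lnot V.
          branch 2.2.1 (add \lnot \lnot (Y \land (W \leftrightarrow Z))):
            \lnot \lnot (Y \land (W \leftrightarrow Z)): α-rule — add Y, (W \leftrightarrow Z).
            (W \leftrightarrow Z): β-rule — branch into W, Z  //  \lnot W, \lnot Z.
              branch 2.2.1.1 (add W, Z):
                ○ open, literals {V=false, W=true, Y=true, Z=true}.
              branch 2.2.1.2 (add \lnot W, \lnot Z):
                ○ open, literals {V=false, W=false, Y=true, Z=false}.
          branch 2.2.2 (add \lnot \lnot V):
            × closes — contains both V and \lnot V.
2 branches closed, 5 open.
Each open branch fixes some atoms; the unmentioned ones are free. Counting distinct full assignments: branch {W=false, Y=false} (X, Z, V) contributes 8 new; branch {V=false, W=false} (X, Y, Z) contributes 4 new; branch {V=true, Y=false} (X, Z, W) contributes 4 new; branch {V=false, W=true, Y=true, Z=true} (X) contributes 2 new; branch {V=false, W=false, Y=true, Z=false} (X) contributes 0 new. Total: 18.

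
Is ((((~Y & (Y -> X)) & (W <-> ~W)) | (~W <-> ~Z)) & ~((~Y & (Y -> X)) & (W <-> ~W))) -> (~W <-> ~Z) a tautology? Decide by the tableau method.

Valid

Assume the negation and expand:
Initial set: {~(((((~Y & (Y -> X)) & (W <-> ~W)) | (~W <-> ~Z)) & ~((~Y & (Y -> X)) & (W <-> ~W))) -> (~W <-> ~Z))}.
~(((((~Y & (Y -> X)) & (W <-> ~W)) | (~W <-> ~Z)) & ~((~Y & (Y -> X)) & (W <-> ~W))) -> (~W <-> ~Z)): α-rule — add ((((~Y & (Y -> X)) & (W <-> ~W)) | (~W <-> ~Z)) & ~((~Y & (Y -> X)) & (W <-> ~W))), ~(~W <-> ~Z).
((((~Y & (Y -> X)) & (W <-> ~W)) | (~W <-> ~Z)) & ~((~Y & (Y -> X)) & (W <-> ~W))): α-rule — add (((~Y & (Y -> X)) & (W <-> ~W)) | (~W <-> ~Z)), ~((~Y & (Y -> X)) & (W <-> ~W)).
~(~W <-> ~Z): β-rule — branch into ~W, ~~Z  //  ~~W, ~Z.
  branch 1 (add ~W, ~~Z):
    (((~Y & (Y -> X)) & (W <-> ~W)) | (~W <-> ~Z)): β-rule — branch into ((~Y & (Y -> X)) & (W <-> ~W))  //  (~W <-> ~Z).
      branch 1.1 (add ((~Y & (Y -> X)) & (W <-> ~W))):
        ((~Y & (Y -> X)) & (W <-> ~W)): α-rule — add (~Y & (Y -> X)), (W <-> ~W).
        (~Y & (Y -> X)): α-rule — add ~Y, (Y -> X).
        ~((~Y & (Y -> X)) & (W <-> ~W)): β-rule — branch into ~(~Y & (Y -> X))  //  ~(W <-> ~W).
          branch 1.1.1 (add ~(~Y & (Y -> X))):
            (W <-> ~W): β-rule — branch into W, ~W  //  ~W, ~~W.
              branch 1.1.1.1 (add W, ~W):
                × closes — contains both W and ~W.
              branch 1.1.1.2 (add ~W, ~~W):
                × closes — contains both W and ~W.
          branch 1.1.2 (add ~(W <-> ~W)):
            (W <-> ~W): β-rule — branch into W, ~W  //  ~W, ~~W.
              branch 1.1.2.1 (add W, ~W):
                × closes — contains both W and ~W.
              branch 1.1.2.2 (add ~W, ~~W):
                × closes — contains both W and ~W.
      branch 1.2 (add (~W <-> ~Z)):
        ~((~Y & (Y -> X)) & (W <-> ~W)): β-rule — branch into ~(~Y & (Y -> X))  //  ~(W <-> ~W).
          branch 1.2.1 (add ~(~Y & (Y -> X))):
            (~W <-> ~Z): β-rule — branch into ~W, ~Z  //  ~~W, ~~Z.
              branch 1.2.1.1 (add ~W, ~Z):
                × closes — contains both Z and ~Z.
              branch 1.2.1.2 (add ~~W, ~~Z):
                × closes — contains both W and ~W.
          branch 1.2.2 (add ~(W <-> ~W)):
            (~W <-> ~Z): β-rule — branch into ~W, ~Z  //  ~~W, ~~Z.
              branch 1.2.2.1 (add ~W, ~Z):
                × closes — contains both Z and ~Z.
              branch 1.2.2.2 (add ~~W, ~~Z):
                × closes — contains both W and ~W.
  branch 2 (add ~~W, ~Z):
    (((~Y & (Y -> X)) & (W <-> ~W)) | (~W <-> ~Z)): β-rule — branch into ((~Y & (Y -> X)) & (W <-> ~W))  //  (~W <-> ~Z).
      branch 2.1 (add ((~Y & (Y -> X)) & (W <-> ~W))):
        ((~Y & (Y -> X)) & (W <-> ~W)): α-rule — add (~Y & (Y -> X)), (W <-> ~W).
        (~Y & (Y -> X)): α-rule — add ~Y, (Y -> X).
        ~((~Y & (Y -> X)) & (W <-> ~W)): β-rule — branch into ~(~Y & (Y -> X))  //  ~(W <-> ~W).
          branch 2.1.1 (add ~(~Y & (Y -> X))):
            (W <-> ~W): β-rule — branch into W, ~W  //  ~W, ~~W.
              branch 2.1.1.1 (add W, ~W):
                × closes — contains both W and ~W.
              branch 2.1.1.2 (add ~W, ~~W):
                × closes — contains both W and ~W.
          branch 2.1.2 (add ~(W <-> ~W)):
            (W <-> ~W): β-rule — branch into W, ~W  //  ~W, ~~W.
              branch 2.1.2.1 (add W, ~W):
                × closes — contains both W and ~W.
              branch 2.1.2.2 (add ~W, ~~W):
                × closes — contains both W and ~W.
      branch 2.2 (add (~W <-> ~Z)):
        ~((~Y & (Y -> X)) & (W <-> ~W)): β-rule — branch into ~(~Y & (Y -> X))  //  ~(W <-> ~W).
          branch 2.2.1 (add ~(~Y & (Y -> X))):
            (~W <-> ~Z): β-rule — branch into ~W, ~Z  //  ~~W, ~~Z.
              branch 2.2.1.1 (add ~W, ~Z):
                × closes — contains both W and ~W.
              branch 2.2.1.2 (add ~~W, ~~Z):
                × closes — contains both Z and ~Z.
          branch 2.2.2 (add ~(W <-> ~W)):
            (~W <-> ~Z): β-rule — branch into ~W, ~Z  //  ~~W, ~~Z.
              branch 2.2.2.1 (add ~W, ~Z):
                × closes — contains both W and ~W.
              branch 2.2.2.2 (add ~~W, ~~Z):
                × closes — contains both Z and ~Z.
All 16 branches close.
Every branch closed, so the negation is unsatisfiable and the formula is valid.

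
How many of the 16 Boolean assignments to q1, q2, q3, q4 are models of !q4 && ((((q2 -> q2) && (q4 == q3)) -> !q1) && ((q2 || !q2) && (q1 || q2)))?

4

Initial set: {(!q4 && ((((q2 -> q2) && (q4 == q3)) -> !q1) && ((q2 || !q2) && (q1 || q2))))}.
(!q4 && ((((q2 -> q2) && (q4 == q3)) -> !q1) && ((q2 || !q2) && (q1 || q2)))): α-rule — add !q4, ((((q2 -> q2) && (q4 == q3)) -> !q1) && ((q2 || !q2) && (q1 || q2))).
((((q2 -> q2) && (q4 == q3)) -> !q1) && ((q2 || !q2) && (q1 || q2))): α-rule — add (((q2 -> q2) && (q4 == q3)) -> !q1), ((q2 || !q2) && (q1 || q2)).
((q2 || !q2) && (q1 || q2)): α-rule — add (q2 || !q2), (q1 || q2).
(((q2 -> q2) && (q4 == q3)) -> !q1): β-rule — branch into !((q2 -> q2) && (q4 == q3))  //  !q1.
  branch 1 (add !((q2 -> q2) && (q4 == q3))):
    (q2 || !q2): β-rule — branch into q2  //  !q2.
      branch 1.1 (add q2):
        (q1 || q2): β-rule — branch into q1  //  q2.
          branch 1.1.1 (add q1):
            !((q2 -> q2) && (q4 == q3)): β-rule — branch into !(q2 -> q2)  //  !(q4 == q3).
              branch 1.1.1.1 (add !(q2 -> q2)):
                !(q2 -> q2): α-rule — add q2, !q2.
                × closes — contains both q2 and !q2.
              branch 1.1.1.2 (add !(q4 == q3)):
                !(q4 == q3): β-rule — branch into q4, !q3  //  !q4, q3.
                  branch 1.1.1.2.1 (add q4, !q3):
                    × closes — contains both q4 and !q4.
                  branch 1.1.1.2.2 (add !q4, q3):
                    ○ open, literals {q1=true, q2=true, q3=true, q4=false}.
          branch 1.1.2 (add q2):
            !((q2 -> q2) && (q4 == q3)): β-rule — branch into !(q2 -> q2)  //  !(q4 == q3).
              branch 1.1.2.1 (add !(q2 -> q2)):
                !(q2 -> q2): α-rule — add q2, !q2.
                × closes — contains both q2 and !q2.
              branch 1.1.2.2 (add !(q4 == q3)):
                !(q4 == q3): β-rule — branch into q4, !q3  //  !q4, q3.
                  branch 1.1.2.2.1 (add q4, !q3):
                    × closes — contains both q4 and !q4.
                  branch 1.1.2.2.2 (add !q4, q3):
                    ○ open, literals {q2=true, q3=true, q4=false}.
      branch 1.2 (add !q2):
        (q1 || q2): β-rule — branch into q1  //  q2.
          branch 1.2.1 (add q1):
            !((q2 -> q2) && (q4 == q3)): β-rule — branch into !(q2 -> q2)  //  !(q4 == q3).
              branch 1.2.1.1 (add !(q2 -> q2)):
                !(q2 -> q2): α-rule — add q2, !q2.
                × closes — contains both q2 and !q2.
              branch 1.2.1.2 (add !(q4 == q3)):
                !(q4 == q3): β-rule — branch into q4, !q3  //  !q4, q3.
                  branch 1.2.1.2.1 (add q4, !q3):
                    × closes — contains both q4 and !q4.
                  branch 1.2.1.2.2 (add !q4, q3):
                    ○ open, literals {q1=true, q2=false, q3=true, q4=false}.
          branch 1.2.2 (add q2):
            × closes — contains both q2 and !q2.
  branch 2 (add !q1):
    (q2 || !q2): β-rule — branch into q2  //  !q2.
      branch 2.1 (add q2):
        (q1 || q2): β-rule — branch into q1  //  q2.
          branch 2.1.1 (add q1):
            × closes — contains both q1 and !q1.
          branch 2.1.2 (add q2):
            ○ open, literals {q1=false, q2=true, q4=false}.
      branch 2.2 (add !q2):
        (q1 || q2): β-rule — branch into q1  //  q2.
          branch 2.2.1 (add q1):
            × closes — contains both q1 and !q1.
          branch 2.2.2 (add q2):
            × closes — contains both q2 and !q2.
10 branches closed, 4 open.
Each open branch fixes some atoms; the unmentioned ones are free. Counting distinct full assignments: branch {q1=true, q2=true, q3=true, q4=false} (none free) contributes 1 new; branch {q2=true, q3=true, q4=false} (q1) contributes 1 new; branch {q1=true, q2=false, q3=true, q4=false} (none free) contributes 1 new; branch {q1=false, q2=true, q4=false} (q3) contributes 1 new. Total: 4.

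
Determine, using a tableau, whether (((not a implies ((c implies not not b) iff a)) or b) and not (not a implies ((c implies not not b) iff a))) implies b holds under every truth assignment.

Valid

Assume the negation and expand:
Initial set: {not ((((not a implies ((c implies not not b) iff a)) or b) and not (not a implies ((c implies not not b) iff a))) implies b)}.
not ((((not a implies ((c implies not not b) iff a)) or b) and not (not a implies ((c implies not not b) iff a))) implies b): α-rule — add (((not a implies ((c implies not not b) iff a)) or b) and not (not a implies ((c implies not not b) iff a))), not b.
(((not a implies ((c implies not not b) iff a)) or b) and not (not a implies ((c implies not not b) iff a))): α-rule — add ((not a implies ((c implies not not b) iff a)) or b), not (not a implies ((c implies not not b) iff a)).
not (not a implies ((c implies not not b) iff a)): α-rule — add not a, not ((c implies not not b) iff a).
((not a implies ((c implies not not b) iff a)) or b): β-rule — branch into (not a implies ((c implies not not b) iff a))  //  b.
  branch 1 (add (not a implies ((c implies not not b) iff a))):
    not ((c implies not not b) iff a): β-rule — branch into (c implies not not b), not a  //  not (c implies not not b), a.
      branch 1.1 (add (c implies not not b), not a):
        (not a implies ((c implies not not b) iff a)): β-rule — branch into not not a  //  ((c implies not not b) iff a).
          branch 1.1.1 (add not not a):
            × closes — contains both a and not a.
          branch 1.1.2 (add ((c implies not not b) iff a)):
            (c implies not not b): β-rule — branch into not c  //  not not b.
              branch 1.1.2.1 (add not c):
                ((c implies not not b) iff a): β-rule — branch into (c implies not not b), a  //  not (c implies not not b), not a.
                  branch 1.1.2.1.1 (add (c implies not not b), a):
                    × closes — contains both a and not a.
                  branch 1.1.2.1.2 (add not (c implies not not b), not a):
                    not (c implies not not b): α-rule — add c, not not not b.
                    × closes — contains both c and not c.
              branch 1.1.2.2 (add not not b):
                not not b: drop double negation, giving b.
                × closes — contains both b and not b.
      branch 1.2 (add not (c implies not not b), a):
        × closes — contains both a and not a.
  branch 2 (add b):
    × closes — contains both b and not b.
All 6 branches close.
Every branch closed, so the negation is unsatisfiable and the formula is valid.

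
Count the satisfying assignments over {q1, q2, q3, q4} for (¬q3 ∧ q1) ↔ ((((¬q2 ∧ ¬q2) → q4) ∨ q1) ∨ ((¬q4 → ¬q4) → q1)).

Initial set: {((¬q3 ∧ q1) ↔ ((((¬q2 ∧ ¬q2) → q4) ∨ q1) ∨ ((¬q4 → ¬q4) → q1)))}.
((¬q3 ∧ q1) ↔ ((((¬q2 ∧ ¬q2) → q4) ∨ q1) ∨ ((¬q4 → ¬q4) → q1))): β-rule — branch into (¬q3 ∧ q1), ((((¬q2 ∧ ¬q2) → q4) ∨ q1) ∨ ((¬q4 → ¬q4) → q1))  //  ¬(¬q3 ∧ q1), ¬((((¬q2 ∧ ¬q2) → q4) ∨ q1) ∨ ((¬q4 → ¬q4) → q1)).
  branch 1 (add (¬q3 ∧ q1), ((((¬q2 ∧ ¬q2) → q4) ∨ q1) ∨ ((¬q4 → ¬q4) → q1))):
    (¬q3 ∧ q1): α-rule — add ¬q3, q1.
    ((((¬q2 ∧ ¬q2) → q4) ∨ q1) ∨ ((¬q4 → ¬q4) → q1)): β-rule — branch into (((¬q2 ∧ ¬q2) → q4) ∨ q1)  //  ((¬q4 → ¬q4) → q1).
      branch 1.1 (add (((¬q2 ∧ ¬q2) → q4) ∨ q1)):
        (((¬q2 ∧ ¬q2) → q4) ∨ q1): β-rule — branch into ((¬q2 ∧ ¬q2) → q4)  //  q1.
          branch 1.1.1 (add ((¬q2 ∧ ¬q2) → q4)):
            ((¬q2 ∧ ¬q2) → q4): β-rule — branch into ¬(¬q2 ∧ ¬q2)  //  q4.
              branch 1.1.1.1 (add ¬(¬q2 ∧ ¬q2)):
                ¬(¬q2 ∧ ¬q2): β-rule — branch into ¬¬q2  //  ¬¬q2.
                  branch 1.1.1.1.1 (add ¬¬q2):
                    ○ open, literals {q1=true, q2=true, q3=false}.
                  branch 1.1.1.1.2 (add ¬¬q2):
                    ○ open, literals {q1=true, q2=true, q3=false}.
              branch 1.1.1.2 (add q4):
                ○ open, literals {q1=true, q3=false, q4=true}.
          branch 1.1.2 (add q1):
            ○ open, literals {q1=true, q3=false}.
      branch 1.2 (add ((¬q4 → ¬q4) → q1)):
        ((¬q4 → ¬q4) → q1): β-rule — branch into ¬(¬q4 → ¬q4)  //  q1.
          branch 1.2.1 (add ¬(¬q4 → ¬q4)):
            ¬(¬q4 → ¬q4): α-rule — add ¬q4, ¬¬q4.
            × closes — contains both q4 and ¬q4.
          branch 1.2.2 (add q1):
            ○ open, literals {q1=true, q3=false}.
  branch 2 (add ¬(¬q3 ∧ q1), ¬((((¬q2 ∧ ¬q2) → q4) ∨ q1) ∨ ((¬q4 → ¬q4) → q1))):
    ¬((((¬q2 ∧ ¬q2) → q4) ∨ q1) ∨ ((¬q4 → ¬q4) → q1)): α-rule — add ¬(((¬q2 ∧ ¬q2) → q4) ∨ q1), ¬((¬q4 → ¬q4) → q1).
    ¬(((¬q2 ∧ ¬q2) → q4) ∨ q1): α-rule — add ¬((¬q2 ∧ ¬q2) → q4), ¬q1.
    ¬((¬q4 → ¬q4) → q1): α-rule — add (¬q4 → ¬q4), ¬q1.
    ¬((¬q2 ∧ ¬q2) → q4): α-rule — add (¬q2 ∧ ¬q2), ¬q4.
    (¬q2 ∧ ¬q2): α-rule — add ¬q2, ¬q2.
    ¬(¬q3 ∧ q1): β-rule — branch into ¬¬q3  //  ¬q1.
      branch 2.1 (add ¬¬q3):
        (¬q4 → ¬q4): β-rule — branch into ¬¬q4  //  ¬q4.
          branch 2.1.1 (add ¬¬q4):
            × closes — contains both q4 and ¬q4.
          branch 2.1.2 (add ¬q4):
            ○ open, literals {q1=false, q2=false, q3=true, q4=false}.
      branch 2.2 (add ¬q1):
        (¬q4 → ¬q4): β-rule — branch into ¬¬q4  //  ¬q4.
          branch 2.2.1 (add ¬¬q4):
            × closes — contains both q4 and ¬q4.
          branch 2.2.2 (add ¬q4):
            ○ open, literals {q1=false, q2=false, q4=false}.
3 branches closed, 7 open.
Each open branch fixes some atoms; the unmentioned ones are free. Counting distinct full assignments: branch {q1=true, q2=true, q3=false} (q4) contributes 2 new; branch {q1=true, q2=true, q3=false} (q4) contributes 0 new; branch {q1=true, q3=false, q4=true} (q2) contributes 1 new; branch {q1=true, q3=false} (q2, q4) contributes 1 new; branch {q1=true, q3=false} (q2, q4) contributes 0 new; branch {q1=false, q2=false, q3=true, q4=false} (none free) contributes 1 new; branch {q1=false, q2=false, q4=false} (q3) contributes 1 new. Total: 6.

6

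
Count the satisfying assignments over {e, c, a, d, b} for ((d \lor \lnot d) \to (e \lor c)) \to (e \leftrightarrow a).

Initial set: {T (((d \lor \lnot d) \to (e \lor c)) \to (e \leftrightarrow a))}.
T (((d \lor \lnot d) \to (e \lor c)) \to (e \leftrightarrow a)): β-rule — branch into F ((d \lor \lnot d) \to (e \lor c))  //  T (e \leftrightarrow a).
  branch 1 (add F ((d \lor \lnot d) \to (e \lor c))):
    F ((d \lor \lnot d) \to (e \lor c)): α-rule — add T (d \lor \lnot d), F (e \lor c).
    F (e \lor c): α-rule — add F e, F c.
    T (d \lor \lnot d): β-rule — branch into T d  //  T \lnot d.
      branch 1.1 (add T d):
        ○ open, literals {c=0, d=1, e=0}.
      branch 1.2 (add T \lnot d):
        ○ open, literals {c=0, d=0, e=0}.
  branch 2 (add T (e \leftrightarrow a)):
    T (e \leftrightarrow a): β-rule — branch into T e, T a  //  F e, F a.
      branch 2.1 (add T e, T a):
        ○ open, literals {a=1, e=1}.
      branch 2.2 (add F e, F a):
        ○ open, literals {a=0, e=0}.
0 branches closed, 4 open.
Each open branch fixes some atoms; the unmentioned ones are free. Counting distinct full assignments: branch {c=0, d=1, e=0} (a, b) contributes 4 new; branch {c=0, d=0, e=0} (a, b) contributes 4 new; branch {a=1, e=1} (c, d, b) contributes 8 new; branch {a=0, e=0} (c, d, b) contributes 4 new. Total: 20.

20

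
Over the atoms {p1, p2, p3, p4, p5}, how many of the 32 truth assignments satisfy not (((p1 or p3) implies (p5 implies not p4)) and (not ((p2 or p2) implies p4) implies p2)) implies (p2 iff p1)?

Initial set: {(not (((p1 or p3) implies (p5 implies not p4)) and (not ((p2 or p2) implies p4) implies p2)) implies (p2 iff p1))}.
(not (((p1 or p3) implies (p5 implies not p4)) and (not ((p2 or p2) implies p4) implies p2)) implies (p2 iff p1)): β-rule — branch into not not (((p1 or p3) implies (p5 implies not p4)) and (not ((p2 or p2) implies p4) implies p2))  //  (p2 iff p1).
  branch 1 (add not not (((p1 or p3) implies (p5 implies not p4)) and (not ((p2 or p2) implies p4) implies p2))):
    not not (((p1 or p3) implies (p5 implies not p4)) and (not ((p2 or p2) implies p4) implies p2)): α-rule — add ((p1 or p3) implies (p5 implies not p4)), (not ((p2 or p2) implies p4) implies p2).
    ((p1 or p3) implies (p5 implies not p4)): β-rule — branch into not (p1 or p3)  //  (p5 implies not p4).
      branch 1.1 (add not (p1 or p3)):
        not (p1 or p3): α-rule — add not p1, not p3.
        (not ((p2 or p2) implies p4) implies p2): β-rule — branch into not not ((p2 or p2) implies p4)  //  p2.
          branch 1.1.1 (add not not ((p2 or p2) implies p4)):
            not not ((p2 or p2) implies p4): β-rule — branch into not (p2 or p2)  //  p4.
              branch 1.1.1.1 (add not (p2 or p2)):
                not (p2 or p2): α-rule — add not p2, not p2.
                ○ open, literals {p1=F, p2=F, p3=F}.
              branch 1.1.1.2 (add p4):
                ○ open, literals {p1=F, p3=F, p4=T}.
          branch 1.1.2 (add p2):
            ○ open, literals {p1=F, p2=T, p3=F}.
      branch 1.2 (add (p5 implies not p4)):
        (not ((p2 or p2) implies p4) implies p2): β-rule — branch into not not ((p2 or p2) implies p4)  //  p2.
          branch 1.2.1 (add not not ((p2 or p2) implies p4)):
            (p5 implies not p4): β-rule — branch into not p5  //  not p4.
              branch 1.2.1.1 (add not p5):
                not not ((p2 or p2) implies p4): β-rule — branch into not (p2 or p2)  //  p4.
                  branch 1.2.1.1.1 (add not (p2 or p2)):
                    not (p2 or p2): α-rule — add not p2, not p2.
                    ○ open, literals {p2=F, p5=F}.
                  branch 1.2.1.1.2 (add p4):
                    ○ open, literals {p4=T, p5=F}.
              branch 1.2.1.2 (add not p4):
                not not ((p2 or p2) implies p4): β-rule — branch into not (p2 or p2)  //  p4.
                  branch 1.2.1.2.1 (add not (p2 or p2)):
                    not (p2 or p2): α-rule — add not p2, not p2.
                    ○ open, literals {p2=F, p4=F}.
                  branch 1.2.1.2.2 (add p4):
                    × closes — contains both p4 and not p4.
          branch 1.2.2 (add p2):
            (p5 implies not p4): β-rule — branch into not p5  //  not p4.
              branch 1.2.2.1 (add not p5):
                ○ open, literals {p2=T, p5=F}.
              branch 1.2.2.2 (add not p4):
                ○ open, literals {p2=T, p4=F}.
  branch 2 (add (p2 iff p1)):
    (p2 iff p1): β-rule — branch into p2, p1  //  not p2, not p1.
      branch 2.1 (add p2, p1):
        ○ open, literals {p1=T, p2=T}.
      branch 2.2 (add not p2, not p1):
        ○ open, literals {p1=F, p2=F}.
1 branch closed, 10 open.
Each open branch fixes some atoms; the unmentioned ones are free. Counting distinct full assignments: branch {p1=F, p2=F, p3=F} (p4, p5) contributes 4 new; branch {p1=F, p3=F, p4=T} (p2, p5) contributes 2 new; branch {p1=F, p2=T, p3=F} (p4, p5) contributes 2 new; branch {p2=F, p5=F} (p1, p3, p4) contributes 6 new; branch {p4=T, p5=F} (p1, p2, p3) contributes 3 new; branch {p2=F, p4=F} (p1, p3, p5) contributes 3 new; branch {p2=T, p5=F} (p1, p3, p4) contributes 3 new; branch {p2=T, p4=F} (p1, p3, p5) contributes 3 new; branch {p1=T, p2=T} (p3, p4, p5) contributes 2 new; branch {p1=F, p2=F} (p3, p4, p5) contributes 1 new. Total: 29.

29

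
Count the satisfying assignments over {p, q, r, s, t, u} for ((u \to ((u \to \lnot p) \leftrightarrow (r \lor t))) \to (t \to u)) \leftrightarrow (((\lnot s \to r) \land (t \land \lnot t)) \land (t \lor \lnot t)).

Initial set: {(((u \to ((u \to \lnot p) \leftrightarrow (r \lor t))) \to (t \to u)) \leftrightarrow (((\lnot s \to r) \land (t \land \lnot t)) \land (t \lor \lnot t)))}.
(((u \to ((u \to \lnot p) \leftrightarrow (r \lor t))) \to (t \to u)) \leftrightarrow (((\lnot s \to r) \land (t \land \lnot t)) \land (t \lor \lnot t))): β-rule — branch into ((u \to ((u \to \lnot p) \leftrightarrow (r \lor t))) \to (t \to u)), (((\lnot s \to r) \land (t \land \lnot t)) \land (t \lor \lnot t))  //  \lnot ((u \to ((u \to \lnot p) \leftrightarrow (r \lor t))) \to (t \to u)), \lnot (((\lnot s \to r) \land (t \land \lnot t)) \land (t \lor \lnot t)).
  branch 1 (add ((u \to ((u \to \lnot p) \leftrightarrow (r \lor t))) \to (t \to u)), (((\lnot s \to r) \land (t \land \lnot t)) \land (t \lor \lnot t))):
    (((\lnot s \to r) \land (t \land \lnot t)) \land (t \lor \lnot t)): α-rule — add ((\lnot s \to r) \land (t \land \lnot t)), (t \lor \lnot t).
    ((\lnot s \to r) \land (t \land \lnot t)): α-rule — add (\lnot s \to r), (t \land \lnot t).
    (t \land \lnot t): α-rule — add t, \lnot t.
    × closes — contains both t and \lnot t.
  branch 2 (add \lnot ((u \to ((u \to \lnot p) \leftrightarrow (r \lor t))) \to (t \to u)), \lnot (((\lnot s \to r) \land (t \land \lnot t)) \land (t \lor \lnot t))):
    \lnot ((u \to ((u \to \lnot p) \leftrightarrow (r \lor t))) \to (t \to u)): α-rule — add (u \to ((u \to \lnot p) \leftrightarrow (r \lor t))), \lnot (t \to u).
    \lnot (t \to u): α-rule — add t, \lnot u.
    \lnot (((\lnot s \to r) \land (t \land \lnot t)) \land (t \lor \lnot t)): β-rule — branch into \lnot ((\lnot s \to r) \land (t \land \lnot t))  //  \lnot (t \lor \lnot t).
      branch 2.1 (add \lnot ((\lnot s \to r) \land (t \land \lnot t))):
        (u \to ((u \to \lnot p) \leftrightarrow (r \lor t))): β-rule — branch into \lnot u  //  ((u \to \lnot p) \leftrightarrow (r \lor t)).
          branch 2.1.1 (add \lnot u):
            \lnot ((\lnot s \to r) \land (t \land \lnot t)): β-rule — branch into \lnot (\lnot s \to r)  //  \lnot (t \land \lnot t).
              branch 2.1.1.1 (add \lnot (\lnot s \to r)):
                \lnot (\lnot s \to r): α-rule — add \lnot s, \lnot r.
                ○ open, literals {r=F, s=F, t=T, u=F}.
              branch 2.1.1.2 (add \lnot (t \land \lnot t)):
                \lnot (t \land \lnot t): β-rule — branch into \lnot t  //  \lnot \lnot t.
                  branch 2.1.1.2.1 (add \lnot t):
                    × closes — contains both t and \lnot t.
                  branch 2.1.1.2.2 (add \lnot \lnot t):
                    ○ open, literals {t=T, u=F}.
          branch 2.1.2 (add ((u \to \lnot p) \leftrightarrow (r \lor t))):
            \lnot ((\lnot s \to r) \land (t \land \lnot t)): β-rule — branch into \lnot (\lnot s \to r)  //  \lnot (t \land \lnot t).
              branch 2.1.2.1 (add \lnot (\lnot s \to r)):
                \lnot (\lnot s \to r): α-rule — add \lnot s, \lnot r.
                ((u \to \lnot p) \leftrightarrow (r \lor t)): β-rule — branch into (u \to \lnot p), (r \lor t)  //  \lnot (u \to \lnot p), \lnot (r \lor t).
                  branch 2.1.2.1.1 (add (u \to \lnot p), (r \lor t)):
                    (u \to \lnot p): β-rule — branch into \lnot u  //  \lnot p.
                      branch 2.1.2.1.1.1 (add \lnot u):
                        (r \lor t): β-rule — branch into r  //  t.
                          branch 2.1.2.1.1.1.1 (add r):
                            × closes — contains both r and \lnot r.
                          branch 2.1.2.1.1.1.2 (add t):
                            ○ open, literals {r=F, s=F, t=T, u=F}.
                      branch 2.1.2.1.1.2 (add \lnot p):
                        (r \lor t): β-rule — branch into r  //  t.
                          branch 2.1.2.1.1.2.1 (add r):
                            × closes — contains both r and \lnot r.
                          branch 2.1.2.1.1.2.2 (add t):
                            ○ open, literals {p=F, r=F, s=F, t=T, u=F}.
                  branch 2.1.2.1.2 (add \lnot (u \to \lnot p), \lnot (r \lor t)):
                    \lnot (u \to \lnot p): α-rule — add u, \lnot \lnot p.
                    × closes — contains both u and \lnot u.
              branch 2.1.2.2 (add \lnot (t \land \lnot t)):
                ((u \to \lnot p) \leftrightarrow (r \lor t)): β-rule — branch into (u \to \lnot p), (r \lor t)  //  \lnot (u \to \lnot p), \lnot (r \lor t).
                  branch 2.1.2.2.1 (add (u \to \lnot p), (r \lor t)):
                    \lnot (t \land \lnot t): β-rule — branch into \lnot t  //  \lnot \lnot t.
                      branch 2.1.2.2.1.1 (add \lnot t):
                        × closes — contains both t and \lnot t.
                      branch 2.1.2.2.1.2 (add \lnot \lnot t):
                        (u \to \lnot p): β-rule — branch into \lnot u  //  \lnot p.
                          branch 2.1.2.2.1.2.1 (add \lnot u):
                            (r \lor t): β-rule — branch into r  //  t.
                              branch 2.1.2.2.1.2.1.1 (add r):
                                ○ open, literals {r=T, t=T, u=F}.
                              branch 2.1.2.2.1.2.1.2 (add t):
                                ○ open, literals {t=T, u=F}.
                          branch 2.1.2.2.1.2.2 (add \lnot p):
                            (r \lor t): β-rule — branch into r  //  t.
                              branch 2.1.2.2.1.2.2.1 (add r):
                                ○ open, literals {p=F, r=T, t=T, u=F}.
                              branch 2.1.2.2.1.2.2.2 (add t):
                                ○ open, literals {p=F, t=T, u=F}.
                  branch 2.1.2.2.2 (add \lnot (u \to \lnot p), \lnot (r \lor t)):
                    \lnot (u \to \lnot p): α-rule — add u, \lnot \lnot p.
                    × closes — contains both u and \lnot u.
      branch 2.2 (add \lnot (t \lor \lnot t)):
        \lnot (t \lor \lnot t): α-rule — add \lnot t, \lnot \lnot t.
        × closes — contains both t and \lnot t.
8 branches closed, 8 open.
Each open branch fixes some atoms; the unmentioned ones are free. Counting distinct full assignments: branch {r=F, s=F, t=T, u=F} (p, q) contributes 4 new; branch {t=T, u=F} (p, q, r, s) contributes 12 new; branch {r=F, s=F, t=T, u=F} (p, q) contributes 0 new; branch {p=F, r=F, s=F, t=T, u=F} (q) contributes 0 new; branch {r=T, t=T, u=F} (p, q, s) contributes 0 new; branch {t=T, u=F} (p, q, r, s) contributes 0 new; branch {p=F, r=T, t=T, u=F} (q, s) contributes 0 new; branch {p=F, t=T, u=F} (q, r, s) contributes 0 new. Total: 16.

16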